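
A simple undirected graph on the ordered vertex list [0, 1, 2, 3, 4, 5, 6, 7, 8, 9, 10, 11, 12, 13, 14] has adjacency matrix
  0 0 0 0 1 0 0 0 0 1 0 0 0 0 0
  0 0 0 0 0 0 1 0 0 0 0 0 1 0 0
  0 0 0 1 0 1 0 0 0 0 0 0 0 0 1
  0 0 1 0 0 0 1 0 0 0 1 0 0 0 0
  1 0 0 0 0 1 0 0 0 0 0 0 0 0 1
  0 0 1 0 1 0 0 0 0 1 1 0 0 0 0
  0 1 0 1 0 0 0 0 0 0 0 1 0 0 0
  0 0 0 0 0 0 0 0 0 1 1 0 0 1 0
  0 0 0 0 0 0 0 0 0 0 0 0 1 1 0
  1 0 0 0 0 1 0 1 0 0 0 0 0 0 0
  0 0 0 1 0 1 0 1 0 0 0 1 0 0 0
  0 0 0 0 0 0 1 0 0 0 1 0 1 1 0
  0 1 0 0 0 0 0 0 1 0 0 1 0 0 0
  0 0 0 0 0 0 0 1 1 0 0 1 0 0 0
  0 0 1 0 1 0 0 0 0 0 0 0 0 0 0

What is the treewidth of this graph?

A width-3 tree decomposition is:
Bags: B1 = {1, 8, 12, 13}  B2 = {1, 11, 12, 13}  B3 = {1, 6, 11, 13}  B4 = {6, 7, 11, 13}  B5 = {6, 7, 10, 11}  B6 = {3, 6, 7, 10}  B7 = {3, 7, 9, 10}  B8 = {3, 5, 9, 10}  B9 = {2, 3, 5, 9}  B10 = {0, 2, 5, 9}  B11 = {0, 2, 4, 5}  B12 = {0, 2, 4, 14}
Tree: B1–B2, B2–B3, B3–B4, B4–B5, B5–B6, B6–B7, B7–B8, B8–B9, B9–B10, B10–B11, B11–B12
Every bag has size at most 4, so the width is 4 − 1 = 3 and tw(G) ≤ 3. For the lower bound: the 4 vertex sets {1,8,12}, {13}, {11}, {3,6,7,10} are disjoint, each induces a connected subgraph, and every pair is joined by at least one edge of G. Contracting each set to a single vertex therefore yields K_{4} as a minor, and since treewidth is minor-monotone, tw(G) ≥ tw(K_{4}) = 3. Therefore the treewidth is 3.

3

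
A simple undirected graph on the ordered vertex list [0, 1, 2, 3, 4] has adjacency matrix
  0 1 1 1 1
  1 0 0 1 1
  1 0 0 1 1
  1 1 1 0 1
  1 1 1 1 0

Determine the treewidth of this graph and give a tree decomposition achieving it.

Treewidth 3.
One optimal decomposition is:
Bags: B1 = {0, 2, 3, 4}  B2 = {0, 1, 3, 4}
Tree: B1–B2

Every bag has size at most 4, so the width is 4 − 1 = 3 and tw(G) ≤ 3. Conversely, {0, 1, 3, 4} is a clique of size 4, and the vertices of any clique must share a bag in every tree decomposition; so some bag has ≥ 4 vertices and tw(G) ≥ 3. The upper and lower bounds meet at 3, so that is the treewidth.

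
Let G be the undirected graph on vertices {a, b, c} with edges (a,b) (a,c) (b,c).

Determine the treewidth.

A width-2 tree decomposition is:
Bags: B1 = {a, b, c}
Tree: (single bag)
With just one bag of size 3, the width is 3 − 1 = 2, so tw(G) ≤ 2. Conversely, {a, b, c} is a clique of size 3, and the vertices of any clique must share a bag in every tree decomposition; so some bag has ≥ 3 vertices and tw(G) ≥ 2. The upper and lower bounds meet at 2, so that is the treewidth.

2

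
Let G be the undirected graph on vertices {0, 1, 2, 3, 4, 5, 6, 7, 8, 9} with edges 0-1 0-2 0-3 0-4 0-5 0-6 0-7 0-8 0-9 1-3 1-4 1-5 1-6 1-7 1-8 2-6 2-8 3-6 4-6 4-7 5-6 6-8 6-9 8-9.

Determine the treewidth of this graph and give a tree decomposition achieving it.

Treewidth 3.
One such decomposition:
Bags: B1 = {0, 1, 4, 6}  B2 = {0, 1, 5, 6}  B3 = {0, 1, 6, 8}  B4 = {0, 1, 3, 6}  B5 = {0, 2, 6, 8}  B6 = {0, 1, 4, 7}  B7 = {0, 6, 8, 9}
Tree: B1–B2, B1–B3, B1–B4, B3–B5, B1–B6, B5–B7

Every bag has size at most 4, so the width is 4 − 1 = 3 and tw(G) ≤ 3. On the other hand G contains the 4-clique {0, 1, 6, 8}. A clique must lie in a single bag of any decomposition, so no decomposition can have width below 3. The upper and lower bounds meet at 3, so that is the treewidth.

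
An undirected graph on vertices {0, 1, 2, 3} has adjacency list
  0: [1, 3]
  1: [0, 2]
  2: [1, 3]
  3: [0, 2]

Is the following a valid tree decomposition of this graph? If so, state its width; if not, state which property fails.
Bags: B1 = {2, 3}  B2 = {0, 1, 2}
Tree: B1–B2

No — edge (0,3) lies in no bag.

A tree decomposition must satisfy three properties: every vertex lies in some bag; for every edge, both endpoints lie together in some bag; and for every vertex, the bags containing it form a connected subtree. Here edge (0,3) lies in no bag, so the decomposition is invalid.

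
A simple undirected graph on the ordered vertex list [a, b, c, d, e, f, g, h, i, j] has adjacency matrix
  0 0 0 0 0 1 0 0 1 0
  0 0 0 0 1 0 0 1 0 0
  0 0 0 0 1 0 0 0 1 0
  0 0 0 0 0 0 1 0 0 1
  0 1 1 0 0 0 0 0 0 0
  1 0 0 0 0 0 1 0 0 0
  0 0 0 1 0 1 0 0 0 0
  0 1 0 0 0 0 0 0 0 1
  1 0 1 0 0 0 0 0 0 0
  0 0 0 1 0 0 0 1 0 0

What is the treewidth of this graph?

2

A width-2 tree decomposition is:
Bags: B1 = {a, f, g}  B2 = {a, g, i}  B3 = {c, g, i}  B4 = {c, e, g}  B5 = {b, e, g}  B6 = {b, g, h}  B7 = {g, h, j}  B8 = {d, g, j}
Tree: B1–B2, B2–B3, B3–B4, B4–B5, B5–B6, B6–B7, B7–B8
Every bag has size at most 3, so the width is 3 − 1 = 2 and tw(G) ≤ 2. For the lower bound, G contains the cycle g–f–a–i–c–e–b–h–j–d–g, so G is not a forest; only forests have treewidth ≤ 1, hence tw(G) ≥ 2. Hence tw(G) = 2 exactly.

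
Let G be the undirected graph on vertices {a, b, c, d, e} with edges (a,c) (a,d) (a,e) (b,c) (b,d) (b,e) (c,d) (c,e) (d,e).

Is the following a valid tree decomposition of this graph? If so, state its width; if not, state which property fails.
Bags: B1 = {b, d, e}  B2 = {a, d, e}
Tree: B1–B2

No — vertex c appears in no bag.

A tree decomposition must satisfy three properties: every vertex lies in some bag; for every edge, both endpoints lie together in some bag; and for every vertex, the bags containing it form a connected subtree. Here vertex c appears in no bag, so the decomposition is invalid.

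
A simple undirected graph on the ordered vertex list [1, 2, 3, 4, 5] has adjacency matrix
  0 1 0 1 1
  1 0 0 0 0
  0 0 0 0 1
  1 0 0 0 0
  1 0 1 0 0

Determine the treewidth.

1

A width-1 tree decomposition is:
Bags: B1 = {1, 4}  B2 = {1, 2}  B3 = {1, 5}  B4 = {3, 5}
Tree: B1–B2, B1–B3, B3–B4
The largest bag has 2 vertices, giving width 1; this decomposition certifies tw(G) ≤ 1. Any graph with an edge has treewidth ≥ 1, and G has the edge 4–1. The upper and lower bounds meet at 1, so that is the treewidth.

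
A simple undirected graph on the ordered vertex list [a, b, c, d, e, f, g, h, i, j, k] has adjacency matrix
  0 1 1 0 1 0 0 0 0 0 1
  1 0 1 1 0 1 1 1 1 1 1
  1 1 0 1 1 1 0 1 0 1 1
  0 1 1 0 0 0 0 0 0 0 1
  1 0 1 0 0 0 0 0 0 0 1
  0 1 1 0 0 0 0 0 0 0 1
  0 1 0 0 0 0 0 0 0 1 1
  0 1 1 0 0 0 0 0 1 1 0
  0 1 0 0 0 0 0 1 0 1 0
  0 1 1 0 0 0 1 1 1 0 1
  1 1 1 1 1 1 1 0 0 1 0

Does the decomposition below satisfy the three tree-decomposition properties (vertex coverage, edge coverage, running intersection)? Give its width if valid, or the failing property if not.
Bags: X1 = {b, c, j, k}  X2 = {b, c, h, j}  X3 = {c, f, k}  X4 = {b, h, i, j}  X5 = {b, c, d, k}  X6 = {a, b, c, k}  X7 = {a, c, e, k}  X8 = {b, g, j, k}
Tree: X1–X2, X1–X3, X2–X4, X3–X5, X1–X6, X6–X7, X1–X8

No — edge (b,f) lies in no bag.

A tree decomposition must satisfy three properties: every vertex lies in some bag; for every edge, both endpoints lie together in some bag; and for every vertex, the bags containing it form a connected subtree. Here edge (b,f) lies in no bag, so the decomposition is invalid.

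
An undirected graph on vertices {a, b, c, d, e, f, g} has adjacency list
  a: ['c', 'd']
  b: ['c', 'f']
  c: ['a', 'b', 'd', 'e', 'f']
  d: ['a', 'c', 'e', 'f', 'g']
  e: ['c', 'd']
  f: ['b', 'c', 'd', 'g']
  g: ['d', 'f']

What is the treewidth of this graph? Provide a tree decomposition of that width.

Every bag has size at most 3, so the width is 3 − 1 = 2 and tw(G) ≤ 2. Conversely, {d, f, g} is a clique of size 3, and the vertices of any clique must share a bag in every tree decomposition; so some bag has ≥ 3 vertices and tw(G) ≥ 2. The upper and lower bounds meet at 2, so that is the treewidth.

Treewidth 2.
One such decomposition:
Bags: B1 = {b, c, f}  B2 = {c, d, f}  B3 = {d, f, g}  B4 = {c, d, e}  B5 = {a, c, d}
Tree: B1–B2, B2–B3, B2–B4, B2–B5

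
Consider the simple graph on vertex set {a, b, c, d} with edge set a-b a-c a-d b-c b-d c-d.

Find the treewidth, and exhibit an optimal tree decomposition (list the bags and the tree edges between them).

Treewidth 3.
One optimal decomposition is:
Bags: B1 = {a, b, c, d}
Tree: (single bag)

With just one bag of size 4, the width is 4 − 1 = 3, so tw(G) ≤ 3. Conversely, {a, b, c, d} is a clique of size 4, and the vertices of any clique must share a bag in every tree decomposition; so some bag has ≥ 4 vertices and tw(G) ≥ 3. Combining the bounds, tw(G) = 3.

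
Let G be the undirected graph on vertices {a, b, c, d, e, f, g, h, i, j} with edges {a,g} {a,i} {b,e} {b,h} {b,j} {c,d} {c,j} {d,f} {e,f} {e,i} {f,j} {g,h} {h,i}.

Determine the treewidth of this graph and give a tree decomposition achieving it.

Treewidth 2.
One such decomposition:
Bags: B1 = {a, g, h}  B2 = {a, h, i}  B3 = {b, h, i}  B4 = {b, e, i}  B5 = {b, e, j}  B6 = {e, f, j}  B7 = {c, f, j}  B8 = {c, d, f}
Tree: B1–B2, B2–B3, B3–B4, B4–B5, B5–B6, B6–B7, B7–B8

Each bag holds 3 vertices, so the decomposition has width 2, which upper-bounds the treewidth. The edges g–a–i–h–g form a cycle, so G is not a tree and its treewidth is at least 2. Hence tw(G) = 2 exactly.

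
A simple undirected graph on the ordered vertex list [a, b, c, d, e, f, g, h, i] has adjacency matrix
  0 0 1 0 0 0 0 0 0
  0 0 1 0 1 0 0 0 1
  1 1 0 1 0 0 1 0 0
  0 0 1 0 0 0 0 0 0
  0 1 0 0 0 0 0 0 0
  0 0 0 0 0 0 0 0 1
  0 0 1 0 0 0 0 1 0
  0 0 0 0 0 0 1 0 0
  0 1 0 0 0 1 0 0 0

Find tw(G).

1

A width-1 tree decomposition is:
Bags: B1 = {c, g}  B2 = {c, d}  B3 = {b, c}  B4 = {b, i}  B5 = {f, i}  B6 = {a, c}  B7 = {b, e}  B8 = {g, h}
Tree: B1–B2, B2–B3, B3–B4, B4–B5, B1–B6, B4–B7, B1–B8
Every bag has size at most 2, so the width is 2 − 1 = 1 and tw(G) ≤ 1. Since G has at least one edge (e.g. g–c), it is not an edgeless graph, so tw(G) ≥ 1. Hence tw(G) = 1 exactly.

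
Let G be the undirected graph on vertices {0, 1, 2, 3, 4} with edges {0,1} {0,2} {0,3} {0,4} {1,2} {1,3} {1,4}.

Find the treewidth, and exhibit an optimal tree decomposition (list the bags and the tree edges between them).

Every bag has size at most 3, so the width is 3 − 1 = 2 and tw(G) ≤ 2. On the other hand G contains the 3-clique {0, 1, 2}. A clique must lie in a single bag of any decomposition, so no decomposition can have width below 2. The upper and lower bounds meet at 2, so that is the treewidth.

Treewidth 2.
Bags: B1 = {0, 1, 4}  B2 = {0, 1, 2}  B3 = {0, 1, 3}
Tree: B1–B2, B1–B3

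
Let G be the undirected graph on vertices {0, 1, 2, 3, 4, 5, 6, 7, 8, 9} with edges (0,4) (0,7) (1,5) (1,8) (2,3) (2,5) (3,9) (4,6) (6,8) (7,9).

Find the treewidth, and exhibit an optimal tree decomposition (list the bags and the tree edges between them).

Treewidth 2.
Bags: B1 = {1, 5, 8}  B2 = {5, 6, 8}  B3 = {4, 5, 6}  B4 = {0, 4, 5}  B5 = {0, 5, 7}  B6 = {5, 7, 9}  B7 = {3, 5, 9}  B8 = {2, 3, 5}
Tree: B1–B2, B2–B3, B3–B4, B4–B5, B5–B6, B6–B7, B7–B8

The largest bag has 3 vertices, giving width 2; this decomposition certifies tw(G) ≤ 2. The edges 5–1–8–6–4–0–7–9–3–2–5 form a cycle, so G is not a tree and its treewidth is at least 2. Hence tw(G) = 2 exactly.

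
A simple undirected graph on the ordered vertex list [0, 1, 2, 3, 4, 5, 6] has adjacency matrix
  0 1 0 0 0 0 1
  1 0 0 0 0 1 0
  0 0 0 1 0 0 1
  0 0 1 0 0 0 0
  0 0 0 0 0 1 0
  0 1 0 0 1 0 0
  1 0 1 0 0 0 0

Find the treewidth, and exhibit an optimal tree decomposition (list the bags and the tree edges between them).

Treewidth 1.
One optimal decomposition is:
Bags: B1 = {2, 3}  B2 = {2, 6}  B3 = {0, 6}  B4 = {0, 1}  B5 = {1, 5}  B6 = {4, 5}
Tree: B1–B2, B2–B3, B3–B4, B4–B5, B5–B6

Every bag has size at most 2, so the width is 2 − 1 = 1 and tw(G) ≤ 1. Since G has at least one edge (e.g. 3–2), it is not an edgeless graph, so tw(G) ≥ 1. The upper and lower bounds meet at 1, so that is the treewidth.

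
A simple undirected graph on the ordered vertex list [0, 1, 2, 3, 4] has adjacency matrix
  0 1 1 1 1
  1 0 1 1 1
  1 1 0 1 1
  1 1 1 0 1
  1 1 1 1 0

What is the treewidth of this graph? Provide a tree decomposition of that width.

With just one bag of size 5, the width is 5 − 1 = 4, so tw(G) ≤ 4. Conversely, {0, 1, 2, 3, 4} is a clique of size 5, and the vertices of any clique must share a bag in every tree decomposition; so some bag has ≥ 5 vertices and tw(G) ≥ 4. Therefore the treewidth is 4.

Treewidth 4.
One optimal decomposition is:
Bags: B1 = {0, 1, 2, 3, 4}
Tree: (single bag)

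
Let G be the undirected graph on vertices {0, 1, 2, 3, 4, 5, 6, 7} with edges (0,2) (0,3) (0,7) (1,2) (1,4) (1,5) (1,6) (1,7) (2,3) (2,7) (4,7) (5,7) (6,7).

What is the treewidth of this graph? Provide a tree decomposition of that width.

Each bag holds 3 vertices, so the decomposition has width 2, which upper-bounds the treewidth. On the other hand G contains the 3-clique {0, 2, 3}. A clique must lie in a single bag of any decomposition, so no decomposition can have width below 2. Hence tw(G) = 2 exactly.

Treewidth 2.
One optimal decomposition is:
Bags: B1 = {1, 4, 7}  B2 = {1, 2, 7}  B3 = {1, 6, 7}  B4 = {0, 2, 7}  B5 = {1, 5, 7}  B6 = {0, 2, 3}
Tree: B1–B2, B2–B3, B2–B4, B2–B5, B4–B6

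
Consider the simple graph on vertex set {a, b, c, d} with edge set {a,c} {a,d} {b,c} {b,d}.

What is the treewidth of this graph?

2

A width-2 tree decomposition is:
Bags: B1 = {b, c, d}  B2 = {a, c, d}
Tree: B1–B2
Every bag has size at most 3, so the width is 3 − 1 = 2 and tw(G) ≤ 2. For the lower bound, G contains the cycle c–b–d–a–c, so G is not a forest; only forests have treewidth ≤ 1, hence tw(G) ≥ 2. Combining the bounds, tw(G) = 2.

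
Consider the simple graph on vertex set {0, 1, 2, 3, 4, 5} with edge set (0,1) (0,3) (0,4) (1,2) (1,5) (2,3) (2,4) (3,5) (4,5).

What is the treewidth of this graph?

3

A width-3 tree decomposition is:
Bags: B1 = {0, 2, 4, 5}  B2 = {0, 2, 3, 5}  B3 = {0, 1, 2, 5}
Tree: B1–B2, B2–B3
Each bag holds 4 vertices, so the decomposition has width 3, which upper-bounds the treewidth. For the lower bound: the 4 vertex sets {4,5}, {2,3}, {0}, {1} are disjoint, each induces a connected subgraph, and every pair is joined by at least one edge of G. Contracting each set to a single vertex therefore yields K_{4} as a minor, and since treewidth is minor-monotone, tw(G) ≥ tw(K_{4}) = 3. Therefore the treewidth is 3.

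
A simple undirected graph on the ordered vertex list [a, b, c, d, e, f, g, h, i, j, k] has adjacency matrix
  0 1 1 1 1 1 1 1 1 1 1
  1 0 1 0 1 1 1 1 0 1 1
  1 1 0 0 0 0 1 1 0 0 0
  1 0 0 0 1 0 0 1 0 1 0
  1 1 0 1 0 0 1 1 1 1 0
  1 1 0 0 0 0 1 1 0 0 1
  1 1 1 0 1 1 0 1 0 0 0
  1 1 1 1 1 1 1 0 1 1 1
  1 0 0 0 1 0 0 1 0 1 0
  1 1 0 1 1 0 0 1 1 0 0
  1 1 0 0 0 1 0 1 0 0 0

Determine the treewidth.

4

A width-4 tree decomposition is:
Bags: B1 = {a, b, e, h, j}  B2 = {a, b, e, g, h}  B3 = {a, b, f, g, h}  B4 = {a, e, h, i, j}  B5 = {a, b, f, h, k}  B6 = {a, b, c, g, h}  B7 = {a, d, e, h, j}
Tree: B1–B2, B2–B3, B1–B4, B3–B5, B2–B6, B1–B7
Every bag has size at most 5, so the width is 5 − 1 = 4 and tw(G) ≤ 4. For the lower bound, the 5 vertices {a, d, e, h, j} are pairwise adjacent, and any tree decomposition puts a clique entirely inside one bag — forcing width ≥ 4. Hence tw(G) = 4 exactly.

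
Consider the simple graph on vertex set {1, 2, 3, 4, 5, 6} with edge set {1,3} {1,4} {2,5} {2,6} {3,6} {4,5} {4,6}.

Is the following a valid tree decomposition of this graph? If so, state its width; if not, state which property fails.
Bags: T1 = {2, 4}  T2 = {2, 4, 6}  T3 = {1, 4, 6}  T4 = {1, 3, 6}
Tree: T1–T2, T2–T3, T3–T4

A tree decomposition must satisfy three properties: every vertex lies in some bag; for every edge, both endpoints lie together in some bag; and for every vertex, the bags containing it form a connected subtree. Here vertex 5 appears in no bag, so the decomposition is invalid.

No — vertex 5 appears in no bag.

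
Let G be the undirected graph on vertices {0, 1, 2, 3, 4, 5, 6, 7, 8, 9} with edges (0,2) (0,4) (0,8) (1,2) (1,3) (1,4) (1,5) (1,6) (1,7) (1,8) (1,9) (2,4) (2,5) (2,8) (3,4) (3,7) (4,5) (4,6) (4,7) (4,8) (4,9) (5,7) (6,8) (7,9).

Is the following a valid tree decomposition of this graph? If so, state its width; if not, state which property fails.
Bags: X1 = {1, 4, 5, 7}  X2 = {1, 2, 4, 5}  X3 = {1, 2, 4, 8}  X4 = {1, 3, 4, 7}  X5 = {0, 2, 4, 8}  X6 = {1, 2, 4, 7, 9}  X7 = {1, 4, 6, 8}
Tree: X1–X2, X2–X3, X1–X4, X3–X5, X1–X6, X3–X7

No — bags containing vertex 2 are not connected in the tree.

A tree decomposition must satisfy three properties: every vertex lies in some bag; for every edge, both endpoints lie together in some bag; and for every vertex, the bags containing it form a connected subtree. Here bags containing vertex 2 are not connected in the tree, so the decomposition is invalid.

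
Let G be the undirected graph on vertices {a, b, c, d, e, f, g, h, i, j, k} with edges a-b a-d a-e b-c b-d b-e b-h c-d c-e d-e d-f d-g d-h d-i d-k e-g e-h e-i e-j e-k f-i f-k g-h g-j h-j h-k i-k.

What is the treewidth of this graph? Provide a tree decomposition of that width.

Each bag holds 4 vertices, so the decomposition has width 3, which upper-bounds the treewidth. On the other hand G contains the 4-clique {d, e, g, h}. A clique must lie in a single bag of any decomposition, so no decomposition can have width below 3. Hence tw(G) = 3 exactly.

Treewidth 3.
One such decomposition:
Bags: B1 = {d, e, h, k}  B2 = {b, d, e, h}  B3 = {a, b, d, e}  B4 = {d, e, g, h}  B5 = {d, e, i, k}  B6 = {d, f, i, k}  B7 = {e, g, h, j}  B8 = {b, c, d, e}
Tree: B1–B2, B2–B3, B2–B4, B1–B5, B5–B6, B4–B7, B2–B8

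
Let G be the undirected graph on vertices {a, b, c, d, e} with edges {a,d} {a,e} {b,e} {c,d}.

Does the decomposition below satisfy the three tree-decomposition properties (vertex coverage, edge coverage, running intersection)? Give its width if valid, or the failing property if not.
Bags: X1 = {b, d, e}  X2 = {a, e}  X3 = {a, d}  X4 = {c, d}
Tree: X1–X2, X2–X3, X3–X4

A tree decomposition must satisfy three properties: every vertex lies in some bag; for every edge, both endpoints lie together in some bag; and for every vertex, the bags containing it form a connected subtree. Here bags containing vertex d are not connected in the tree, so the decomposition is invalid.

No — bags containing vertex d are not connected in the tree.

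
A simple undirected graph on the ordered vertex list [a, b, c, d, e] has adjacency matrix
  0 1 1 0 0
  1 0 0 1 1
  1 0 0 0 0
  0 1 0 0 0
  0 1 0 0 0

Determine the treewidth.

1

A width-1 tree decomposition is:
Bags: B1 = {a, c}  B2 = {a, b}  B3 = {b, e}  B4 = {b, d}
Tree: B1–B2, B2–B3, B3–B4
Each bag holds 2 vertices, so the decomposition has width 1, which upper-bounds the treewidth. G has an edge, so its treewidth is at least 1. Combining the bounds, tw(G) = 1.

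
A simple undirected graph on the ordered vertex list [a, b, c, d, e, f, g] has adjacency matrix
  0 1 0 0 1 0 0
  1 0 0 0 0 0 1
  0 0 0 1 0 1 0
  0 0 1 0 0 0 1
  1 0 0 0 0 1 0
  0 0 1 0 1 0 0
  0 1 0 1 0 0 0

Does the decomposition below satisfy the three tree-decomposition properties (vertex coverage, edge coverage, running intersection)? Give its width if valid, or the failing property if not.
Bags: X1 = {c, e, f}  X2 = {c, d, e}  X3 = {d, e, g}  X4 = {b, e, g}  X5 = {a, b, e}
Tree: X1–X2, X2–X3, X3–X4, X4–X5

Yes; width 2.

Checking the three conditions: (i) the bags cover all of {a, b, c, d, e, f, g}; (ii) for each edge, some bag contains both endpoints; (iii) the bags containing any fixed vertex form a subtree. All hold, so the decomposition is valid with width 3 − 1 = 2.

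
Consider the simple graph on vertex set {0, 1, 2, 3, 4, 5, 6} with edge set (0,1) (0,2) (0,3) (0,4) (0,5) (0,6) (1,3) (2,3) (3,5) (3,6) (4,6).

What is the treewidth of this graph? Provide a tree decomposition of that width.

Treewidth 2.
One such decomposition:
Bags: B1 = {0, 3, 5}  B2 = {0, 2, 3}  B3 = {0, 3, 6}  B4 = {0, 4, 6}  B5 = {0, 1, 3}
Tree: B1–B2, B1–B3, B3–B4, B2–B5

Each bag holds 3 vertices, so the decomposition has width 2, which upper-bounds the treewidth. On the other hand G contains the 3-clique {0, 1, 3}. A clique must lie in a single bag of any decomposition, so no decomposition can have width below 2. Therefore the treewidth is 2.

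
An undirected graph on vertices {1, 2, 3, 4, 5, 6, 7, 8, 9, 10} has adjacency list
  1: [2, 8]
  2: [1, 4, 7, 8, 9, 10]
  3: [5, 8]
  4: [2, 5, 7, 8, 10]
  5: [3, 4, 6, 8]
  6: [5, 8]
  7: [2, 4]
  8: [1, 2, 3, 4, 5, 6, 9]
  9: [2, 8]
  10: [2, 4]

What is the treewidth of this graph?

A width-2 tree decomposition is:
Bags: B1 = {4, 5, 8}  B2 = {2, 4, 8}  B3 = {2, 4, 10}  B4 = {2, 8, 9}  B5 = {2, 4, 7}  B6 = {3, 5, 8}  B7 = {1, 2, 8}  B8 = {5, 6, 8}
Tree: B1–B2, B2–B3, B2–B4, B2–B5, B1–B6, B4–B7, B1–B8
Every bag has size at most 3, so the width is 3 − 1 = 2 and tw(G) ≤ 2. Conversely, {1, 2, 8} is a clique of size 3, and the vertices of any clique must share a bag in every tree decomposition; so some bag has ≥ 3 vertices and tw(G) ≥ 2. Hence tw(G) = 2 exactly.

2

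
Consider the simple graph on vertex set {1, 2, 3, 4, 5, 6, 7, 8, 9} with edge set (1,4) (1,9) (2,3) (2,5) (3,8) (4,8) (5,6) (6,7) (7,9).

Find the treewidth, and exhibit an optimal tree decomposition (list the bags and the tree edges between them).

Each bag holds 3 vertices, so the decomposition has width 2, which upper-bounds the treewidth. For the lower bound, G contains the cycle 9–1–4–8–3–2–5–6–7–9, so G is not a forest; only forests have treewidth ≤ 1, hence tw(G) ≥ 2. Therefore the treewidth is 2.

Treewidth 2.
One optimal decomposition is:
Bags: B1 = {1, 4, 9}  B2 = {4, 8, 9}  B3 = {3, 8, 9}  B4 = {2, 3, 9}  B5 = {2, 5, 9}  B6 = {5, 6, 9}  B7 = {6, 7, 9}
Tree: B1–B2, B2–B3, B3–B4, B4–B5, B5–B6, B6–B7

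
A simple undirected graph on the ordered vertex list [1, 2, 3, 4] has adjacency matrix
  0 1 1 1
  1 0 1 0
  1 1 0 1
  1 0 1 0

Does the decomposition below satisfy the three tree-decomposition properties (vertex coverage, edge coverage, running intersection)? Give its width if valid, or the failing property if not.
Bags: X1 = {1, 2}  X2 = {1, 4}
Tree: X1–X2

No — vertex 3 appears in no bag.

A tree decomposition must satisfy three properties: every vertex lies in some bag; for every edge, both endpoints lie together in some bag; and for every vertex, the bags containing it form a connected subtree. Here vertex 3 appears in no bag, so the decomposition is invalid.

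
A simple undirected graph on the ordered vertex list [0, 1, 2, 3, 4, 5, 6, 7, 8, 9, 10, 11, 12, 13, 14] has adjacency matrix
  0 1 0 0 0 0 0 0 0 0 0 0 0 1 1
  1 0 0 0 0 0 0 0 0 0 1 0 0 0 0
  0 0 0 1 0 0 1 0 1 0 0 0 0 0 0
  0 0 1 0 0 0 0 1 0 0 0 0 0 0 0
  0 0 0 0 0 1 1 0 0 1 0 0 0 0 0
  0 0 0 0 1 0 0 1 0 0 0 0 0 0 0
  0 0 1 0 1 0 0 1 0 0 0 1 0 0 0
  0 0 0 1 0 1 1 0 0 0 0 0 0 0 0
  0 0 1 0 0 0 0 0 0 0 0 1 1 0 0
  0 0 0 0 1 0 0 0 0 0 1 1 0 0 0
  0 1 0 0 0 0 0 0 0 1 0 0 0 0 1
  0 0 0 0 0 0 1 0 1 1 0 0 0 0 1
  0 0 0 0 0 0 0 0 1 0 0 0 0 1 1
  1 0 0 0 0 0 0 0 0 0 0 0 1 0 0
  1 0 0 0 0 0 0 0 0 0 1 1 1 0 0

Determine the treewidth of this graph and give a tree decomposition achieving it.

Treewidth 3.
One such decomposition:
Bags: B1 = {3, 4, 5, 7}  B2 = {3, 4, 6, 7}  B3 = {2, 3, 4, 6}  B4 = {2, 4, 6, 9}  B5 = {2, 6, 9, 11}  B6 = {2, 8, 9, 11}  B7 = {8, 9, 10, 11}  B8 = {8, 10, 11, 14}  B9 = {8, 10, 12, 14}  B10 = {1, 10, 12, 14}  B11 = {0, 1, 12, 14}  B12 = {0, 1, 12, 13}
Tree: B1–B2, B2–B3, B3–B4, B4–B5, B5–B6, B6–B7, B7–B8, B8–B9, B9–B10, B10–B11, B11–B12

The largest bag has 4 vertices, giving width 3; this decomposition certifies tw(G) ≤ 3. For the lower bound: the 4 vertex sets {3,5,7}, {4}, {6}, {2,8,9,11} are disjoint, each induces a connected subgraph, and every pair is joined by at least one edge of G. Contracting each set to a single vertex therefore yields K_{4} as a minor, and since treewidth is minor-monotone, tw(G) ≥ tw(K_{4}) = 3. Therefore the treewidth is 3.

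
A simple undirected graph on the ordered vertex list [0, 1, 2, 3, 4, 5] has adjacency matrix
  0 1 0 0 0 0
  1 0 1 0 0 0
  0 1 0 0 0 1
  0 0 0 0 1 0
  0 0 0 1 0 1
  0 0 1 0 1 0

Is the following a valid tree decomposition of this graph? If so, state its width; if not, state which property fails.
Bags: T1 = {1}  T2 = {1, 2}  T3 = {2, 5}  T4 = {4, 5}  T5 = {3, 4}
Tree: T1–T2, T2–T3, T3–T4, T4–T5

No — vertex 0 appears in no bag.

A tree decomposition must satisfy three properties: every vertex lies in some bag; for every edge, both endpoints lie together in some bag; and for every vertex, the bags containing it form a connected subtree. Here vertex 0 appears in no bag, so the decomposition is invalid.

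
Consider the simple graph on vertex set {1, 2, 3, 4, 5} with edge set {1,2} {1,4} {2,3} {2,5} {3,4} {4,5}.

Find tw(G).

A width-2 tree decomposition is:
Bags: B1 = {2, 4, 5}  B2 = {1, 2, 4}  B3 = {2, 3, 4}
Tree: B1–B2, B2–B3
Each bag holds 3 vertices, so the decomposition has width 2, which upper-bounds the treewidth. For the lower bound, G contains the cycle 5–2–1–4–5, so G is not a forest; only forests have treewidth ≤ 1, hence tw(G) ≥ 2. Combining the bounds, tw(G) = 2.

2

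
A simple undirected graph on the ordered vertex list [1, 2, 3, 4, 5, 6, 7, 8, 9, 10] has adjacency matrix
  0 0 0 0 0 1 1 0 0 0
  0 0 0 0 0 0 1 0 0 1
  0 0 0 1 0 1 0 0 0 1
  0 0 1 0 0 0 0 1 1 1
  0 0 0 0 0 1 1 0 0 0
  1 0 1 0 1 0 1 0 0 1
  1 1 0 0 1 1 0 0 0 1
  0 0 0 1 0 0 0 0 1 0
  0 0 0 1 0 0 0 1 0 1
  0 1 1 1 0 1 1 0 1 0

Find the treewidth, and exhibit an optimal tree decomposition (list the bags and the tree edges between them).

Treewidth 2.
Bags: B1 = {3, 6, 10}  B2 = {6, 7, 10}  B3 = {3, 4, 10}  B4 = {4, 9, 10}  B5 = {4, 8, 9}  B6 = {5, 6, 7}  B7 = {2, 7, 10}  B8 = {1, 6, 7}
Tree: B1–B2, B1–B3, B3–B4, B4–B5, B2–B6, B2–B7, B6–B8

Every bag has size at most 3, so the width is 3 − 1 = 2 and tw(G) ≤ 2. On the other hand G contains the 3-clique {4, 8, 9}. A clique must lie in a single bag of any decomposition, so no decomposition can have width below 2. Combining the bounds, tw(G) = 2.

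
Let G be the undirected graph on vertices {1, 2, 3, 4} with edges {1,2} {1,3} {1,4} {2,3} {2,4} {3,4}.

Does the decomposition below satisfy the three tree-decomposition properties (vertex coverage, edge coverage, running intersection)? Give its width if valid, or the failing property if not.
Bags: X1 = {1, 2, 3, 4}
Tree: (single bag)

Every vertex of G appears in some bag (union = {1, 2, 3, 4}); every edge is covered by a bag; and for each vertex v the set of bags containing v is connected in the bag tree. The decomposition is therefore valid. The largest bag has 4 vertices, so the width is 3.

Yes; width 3.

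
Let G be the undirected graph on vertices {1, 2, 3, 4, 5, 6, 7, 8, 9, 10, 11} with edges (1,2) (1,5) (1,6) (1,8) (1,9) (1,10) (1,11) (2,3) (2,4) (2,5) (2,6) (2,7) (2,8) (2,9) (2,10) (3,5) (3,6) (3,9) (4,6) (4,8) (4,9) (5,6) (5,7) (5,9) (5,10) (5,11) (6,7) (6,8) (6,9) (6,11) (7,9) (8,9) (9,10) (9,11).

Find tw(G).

A width-4 tree decomposition is:
Bags: B1 = {1, 2, 5, 6, 9}  B2 = {1, 2, 6, 8, 9}  B3 = {2, 5, 6, 7, 9}  B4 = {1, 5, 6, 9, 11}  B5 = {2, 4, 6, 8, 9}  B6 = {2, 3, 5, 6, 9}  B7 = {1, 2, 5, 9, 10}
Tree: B1–B2, B1–B3, B1–B4, B2–B5, B1–B6, B1–B7
Each bag holds 5 vertices, so the decomposition has width 4, which upper-bounds the treewidth. On the other hand G contains the 5-clique {1, 2, 5, 9, 10}. A clique must lie in a single bag of any decomposition, so no decomposition can have width below 4. The upper and lower bounds meet at 4, so that is the treewidth.

4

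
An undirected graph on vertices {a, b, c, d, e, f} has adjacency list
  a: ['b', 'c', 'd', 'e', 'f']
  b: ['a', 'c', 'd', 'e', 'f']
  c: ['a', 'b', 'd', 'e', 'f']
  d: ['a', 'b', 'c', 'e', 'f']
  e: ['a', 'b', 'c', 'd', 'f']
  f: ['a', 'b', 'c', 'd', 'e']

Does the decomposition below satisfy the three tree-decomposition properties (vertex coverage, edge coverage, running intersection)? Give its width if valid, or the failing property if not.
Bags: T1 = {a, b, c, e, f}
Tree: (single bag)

A tree decomposition must satisfy three properties: every vertex lies in some bag; for every edge, both endpoints lie together in some bag; and for every vertex, the bags containing it form a connected subtree. Here vertex d appears in no bag, so the decomposition is invalid.

No — vertex d appears in no bag.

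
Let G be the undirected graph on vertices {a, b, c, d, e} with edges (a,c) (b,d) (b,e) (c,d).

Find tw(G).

1

A width-1 tree decomposition is:
Bags: B1 = {c, d}  B2 = {a, c}  B3 = {b, d}  B4 = {b, e}
Tree: B1–B2, B1–B3, B3–B4
Every bag has size at most 2, so the width is 2 − 1 = 1 and tw(G) ≤ 1. G has an edge, so its treewidth is at least 1. The upper and lower bounds meet at 1, so that is the treewidth.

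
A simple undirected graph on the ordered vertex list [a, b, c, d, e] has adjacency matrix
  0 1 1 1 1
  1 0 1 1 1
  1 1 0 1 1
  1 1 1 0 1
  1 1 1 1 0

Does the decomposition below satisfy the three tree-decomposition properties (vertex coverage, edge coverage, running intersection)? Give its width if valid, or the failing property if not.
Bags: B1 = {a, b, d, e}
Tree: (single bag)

A tree decomposition must satisfy three properties: every vertex lies in some bag; for every edge, both endpoints lie together in some bag; and for every vertex, the bags containing it form a connected subtree. Here vertex c appears in no bag, so the decomposition is invalid.

No — vertex c appears in no bag.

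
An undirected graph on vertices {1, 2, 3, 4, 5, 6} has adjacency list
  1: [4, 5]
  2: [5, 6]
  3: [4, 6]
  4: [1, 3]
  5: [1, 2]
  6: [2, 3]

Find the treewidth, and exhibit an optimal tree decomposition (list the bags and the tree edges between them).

Every bag has size at most 3, so the width is 3 − 1 = 2 and tw(G) ≤ 2. The edges 5–1–4–3–6–2–5 form a cycle, so G is not a tree and its treewidth is at least 2. Combining the bounds, tw(G) = 2.

Treewidth 2.
Bags: B1 = {1, 4, 5}  B2 = {3, 4, 5}  B3 = {3, 5, 6}  B4 = {2, 5, 6}
Tree: B1–B2, B2–B3, B3–B4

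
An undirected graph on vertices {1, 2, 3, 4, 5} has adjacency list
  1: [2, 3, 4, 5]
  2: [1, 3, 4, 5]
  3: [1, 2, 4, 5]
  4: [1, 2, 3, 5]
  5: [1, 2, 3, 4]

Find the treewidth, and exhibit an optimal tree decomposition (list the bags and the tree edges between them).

Treewidth 4.
One optimal decomposition is:
Bags: B1 = {1, 2, 3, 4, 5}
Tree: (single bag)

With just one bag of size 5, the width is 5 − 1 = 4, so tw(G) ≤ 4. On the other hand G contains the 5-clique {1, 2, 3, 4, 5}. A clique must lie in a single bag of any decomposition, so no decomposition can have width below 4. The upper and lower bounds meet at 4, so that is the treewidth.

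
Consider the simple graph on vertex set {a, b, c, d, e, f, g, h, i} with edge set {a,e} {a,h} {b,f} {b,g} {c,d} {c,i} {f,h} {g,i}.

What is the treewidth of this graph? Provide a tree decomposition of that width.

Treewidth 1.
One optimal decomposition is:
Bags: B1 = {c, d}  B2 = {c, i}  B3 = {g, i}  B4 = {b, g}  B5 = {b, f}  B6 = {f, h}  B7 = {a, h}  B8 = {a, e}
Tree: B1–B2, B2–B3, B3–B4, B4–B5, B5–B6, B6–B7, B7–B8

Each bag holds 2 vertices, so the decomposition has width 1, which upper-bounds the treewidth. Since G has at least one edge (e.g. d–c), it is not an edgeless graph, so tw(G) ≥ 1. Hence tw(G) = 1 exactly.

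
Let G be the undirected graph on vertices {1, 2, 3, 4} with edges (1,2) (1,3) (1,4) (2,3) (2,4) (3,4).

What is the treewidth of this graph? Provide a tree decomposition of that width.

Treewidth 3.
Bags: B1 = {1, 2, 3, 4}
Tree: (single bag)

With just one bag of size 4, the width is 4 − 1 = 3, so tw(G) ≤ 3. For the lower bound, the 4 vertices {1, 2, 3, 4} are pairwise adjacent, and any tree decomposition puts a clique entirely inside one bag — forcing width ≥ 3. The upper and lower bounds meet at 3, so that is the treewidth.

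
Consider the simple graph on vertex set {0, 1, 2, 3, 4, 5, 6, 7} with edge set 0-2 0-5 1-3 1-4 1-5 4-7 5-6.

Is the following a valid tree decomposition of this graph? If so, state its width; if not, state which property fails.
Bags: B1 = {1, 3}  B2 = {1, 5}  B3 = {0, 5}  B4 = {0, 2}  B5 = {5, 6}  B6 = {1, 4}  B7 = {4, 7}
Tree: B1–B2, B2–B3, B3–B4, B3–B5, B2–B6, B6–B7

Every vertex of G appears in some bag (union = {0, 1, 2, 3, 4, 5, 6, 7}); every edge is covered by a bag; and for each vertex v the set of bags containing v is connected in the bag tree. The decomposition is therefore valid. The largest bag has 2 vertices, so the width is 1.

Yes; width 1.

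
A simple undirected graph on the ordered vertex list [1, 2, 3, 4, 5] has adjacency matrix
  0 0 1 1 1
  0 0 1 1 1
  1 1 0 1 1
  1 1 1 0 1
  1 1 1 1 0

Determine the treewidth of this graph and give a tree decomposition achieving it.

Each bag holds 4 vertices, so the decomposition has width 3, which upper-bounds the treewidth. Conversely, {1, 3, 4, 5} is a clique of size 4, and the vertices of any clique must share a bag in every tree decomposition; so some bag has ≥ 4 vertices and tw(G) ≥ 3. The upper and lower bounds meet at 3, so that is the treewidth.

Treewidth 3.
One such decomposition:
Bags: B1 = {1, 3, 4, 5}  B2 = {2, 3, 4, 5}
Tree: B1–B2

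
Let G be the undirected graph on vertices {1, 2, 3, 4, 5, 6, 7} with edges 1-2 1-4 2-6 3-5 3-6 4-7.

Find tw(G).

1

A width-1 tree decomposition is:
Bags: B1 = {3, 5}  B2 = {3, 6}  B3 = {2, 6}  B4 = {1, 2}  B5 = {1, 4}  B6 = {4, 7}
Tree: B1–B2, B2–B3, B3–B4, B4–B5, B5–B6
Each bag holds 2 vertices, so the decomposition has width 1, which upper-bounds the treewidth. Any graph with an edge has treewidth ≥ 1, and G has the edge 5–3. The upper and lower bounds meet at 1, so that is the treewidth.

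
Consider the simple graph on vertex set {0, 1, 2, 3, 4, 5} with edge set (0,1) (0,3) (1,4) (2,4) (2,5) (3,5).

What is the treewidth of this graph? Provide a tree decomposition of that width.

Treewidth 2.
One such decomposition:
Bags: B1 = {1, 2, 4}  B2 = {1, 2, 5}  B3 = {1, 3, 5}  B4 = {0, 1, 3}
Tree: B1–B2, B2–B3, B3–B4

Each bag holds 3 vertices, so the decomposition has width 2, which upper-bounds the treewidth. For the lower bound, G contains the cycle 1–4–2–5–3–0–1, so G is not a forest; only forests have treewidth ≤ 1, hence tw(G) ≥ 2. The upper and lower bounds meet at 2, so that is the treewidth.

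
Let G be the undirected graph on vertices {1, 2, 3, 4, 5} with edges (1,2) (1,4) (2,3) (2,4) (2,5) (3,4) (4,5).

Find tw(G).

A width-2 tree decomposition is:
Bags: B1 = {1, 2, 4}  B2 = {2, 4, 5}  B3 = {2, 3, 4}
Tree: B1–B2, B1–B3
Every bag has size at most 3, so the width is 3 − 1 = 2 and tw(G) ≤ 2. Conversely, {1, 2, 4} is a clique of size 3, and the vertices of any clique must share a bag in every tree decomposition; so some bag has ≥ 3 vertices and tw(G) ≥ 2. The upper and lower bounds meet at 2, so that is the treewidth.

2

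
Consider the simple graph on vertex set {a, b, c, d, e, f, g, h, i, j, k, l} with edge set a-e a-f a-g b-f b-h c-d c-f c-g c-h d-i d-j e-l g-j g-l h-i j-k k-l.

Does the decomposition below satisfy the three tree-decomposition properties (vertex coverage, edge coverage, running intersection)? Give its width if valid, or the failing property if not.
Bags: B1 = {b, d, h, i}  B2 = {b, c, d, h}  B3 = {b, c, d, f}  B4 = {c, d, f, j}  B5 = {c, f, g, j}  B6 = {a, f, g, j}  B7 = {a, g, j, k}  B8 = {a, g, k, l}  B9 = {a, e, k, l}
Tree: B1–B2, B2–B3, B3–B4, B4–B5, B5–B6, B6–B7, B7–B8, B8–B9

Every vertex of G appears in some bag (union = {a, b, c, d, e, f, g, h, i, j, k, l}); every edge is covered by a bag; and for each vertex v the set of bags containing v is connected in the bag tree. The decomposition is therefore valid. The largest bag has 4 vertices, so the width is 3.

Yes; width 3.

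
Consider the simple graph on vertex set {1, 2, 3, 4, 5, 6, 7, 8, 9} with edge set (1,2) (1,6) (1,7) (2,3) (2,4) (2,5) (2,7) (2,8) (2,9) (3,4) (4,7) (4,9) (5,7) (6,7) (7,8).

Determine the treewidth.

A width-2 tree decomposition is:
Bags: B1 = {2, 4, 7}  B2 = {2, 7, 8}  B3 = {1, 2, 7}  B4 = {2, 3, 4}  B5 = {2, 4, 9}  B6 = {1, 6, 7}  B7 = {2, 5, 7}
Tree: B1–B2, B1–B3, B1–B4, B1–B5, B3–B6, B3–B7
Each bag holds 3 vertices, so the decomposition has width 2, which upper-bounds the treewidth. On the other hand G contains the 3-clique {2, 4, 9}. A clique must lie in a single bag of any decomposition, so no decomposition can have width below 2. Therefore the treewidth is 2.

2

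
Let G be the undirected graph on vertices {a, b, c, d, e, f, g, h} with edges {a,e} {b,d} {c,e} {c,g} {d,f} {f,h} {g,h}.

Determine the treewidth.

1

A width-1 tree decomposition is:
Bags: B1 = {b, d}  B2 = {d, f}  B3 = {f, h}  B4 = {g, h}  B5 = {c, g}  B6 = {c, e}  B7 = {a, e}
Tree: B1–B2, B2–B3, B3–B4, B4–B5, B5–B6, B6–B7
The largest bag has 2 vertices, giving width 1; this decomposition certifies tw(G) ≤ 1. Any graph with an edge has treewidth ≥ 1, and G has the edge b–d. The upper and lower bounds meet at 1, so that is the treewidth.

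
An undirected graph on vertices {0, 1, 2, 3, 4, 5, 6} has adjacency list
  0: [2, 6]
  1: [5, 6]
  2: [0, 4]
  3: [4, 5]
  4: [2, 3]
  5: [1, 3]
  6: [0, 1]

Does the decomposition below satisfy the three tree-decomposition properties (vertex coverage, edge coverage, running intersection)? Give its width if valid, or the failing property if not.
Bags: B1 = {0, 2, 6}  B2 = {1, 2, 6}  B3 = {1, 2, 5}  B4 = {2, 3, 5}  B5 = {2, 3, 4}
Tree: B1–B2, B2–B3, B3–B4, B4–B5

Checking the three conditions: (i) the bags cover all of {0, 1, 2, 3, 4, 5, 6}; (ii) for each edge, some bag contains both endpoints; (iii) the bags containing any fixed vertex form a subtree. All hold, so the decomposition is valid with width 3 − 1 = 2.

Yes; width 2.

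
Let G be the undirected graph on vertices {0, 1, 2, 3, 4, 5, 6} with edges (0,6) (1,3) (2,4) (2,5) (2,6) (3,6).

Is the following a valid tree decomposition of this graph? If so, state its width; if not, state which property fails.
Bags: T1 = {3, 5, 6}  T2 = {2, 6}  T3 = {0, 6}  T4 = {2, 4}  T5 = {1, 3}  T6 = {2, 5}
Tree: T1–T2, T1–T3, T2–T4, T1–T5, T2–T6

No — bags containing vertex 5 are not connected in the tree.

A tree decomposition must satisfy three properties: every vertex lies in some bag; for every edge, both endpoints lie together in some bag; and for every vertex, the bags containing it form a connected subtree. Here bags containing vertex 5 are not connected in the tree, so the decomposition is invalid.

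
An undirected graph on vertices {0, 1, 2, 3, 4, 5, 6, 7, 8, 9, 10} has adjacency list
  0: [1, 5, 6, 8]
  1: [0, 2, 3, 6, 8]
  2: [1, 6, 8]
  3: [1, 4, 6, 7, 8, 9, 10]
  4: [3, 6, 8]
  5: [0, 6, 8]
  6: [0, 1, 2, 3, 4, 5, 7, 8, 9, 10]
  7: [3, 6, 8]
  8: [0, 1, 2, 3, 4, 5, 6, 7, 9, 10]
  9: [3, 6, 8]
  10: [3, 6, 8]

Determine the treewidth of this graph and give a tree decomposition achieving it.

Treewidth 3.
One such decomposition:
Bags: B1 = {0, 1, 6, 8}  B2 = {1, 3, 6, 8}  B3 = {3, 6, 8, 10}  B4 = {3, 4, 6, 8}  B5 = {3, 6, 7, 8}  B6 = {1, 2, 6, 8}  B7 = {0, 5, 6, 8}  B8 = {3, 6, 8, 9}
Tree: B1–B2, B2–B3, B2–B4, B2–B5, B2–B6, B1–B7, B2–B8

The largest bag has 4 vertices, giving width 3; this decomposition certifies tw(G) ≤ 3. For the lower bound, the 4 vertices {0, 1, 6, 8} are pairwise adjacent, and any tree decomposition puts a clique entirely inside one bag — forcing width ≥ 3. Therefore the treewidth is 3.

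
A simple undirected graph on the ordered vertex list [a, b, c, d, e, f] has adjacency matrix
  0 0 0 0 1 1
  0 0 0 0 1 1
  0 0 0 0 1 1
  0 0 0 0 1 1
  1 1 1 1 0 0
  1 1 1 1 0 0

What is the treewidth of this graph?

2

A width-2 tree decomposition is:
Bags: B1 = {a, e, f}  B2 = {c, e, f}  B3 = {b, e, f}  B4 = {d, e, f}
Tree: B1–B2, B2–B3, B3–B4
Every bag has size at most 3, so the width is 3 − 1 = 2 and tw(G) ≤ 2. Since f–a–e–c–f is a cycle in G, G is not acyclic. Forests are exactly the graphs of treewidth ≤ 1, so tw(G) ≥ 2. Therefore the treewidth is 2.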